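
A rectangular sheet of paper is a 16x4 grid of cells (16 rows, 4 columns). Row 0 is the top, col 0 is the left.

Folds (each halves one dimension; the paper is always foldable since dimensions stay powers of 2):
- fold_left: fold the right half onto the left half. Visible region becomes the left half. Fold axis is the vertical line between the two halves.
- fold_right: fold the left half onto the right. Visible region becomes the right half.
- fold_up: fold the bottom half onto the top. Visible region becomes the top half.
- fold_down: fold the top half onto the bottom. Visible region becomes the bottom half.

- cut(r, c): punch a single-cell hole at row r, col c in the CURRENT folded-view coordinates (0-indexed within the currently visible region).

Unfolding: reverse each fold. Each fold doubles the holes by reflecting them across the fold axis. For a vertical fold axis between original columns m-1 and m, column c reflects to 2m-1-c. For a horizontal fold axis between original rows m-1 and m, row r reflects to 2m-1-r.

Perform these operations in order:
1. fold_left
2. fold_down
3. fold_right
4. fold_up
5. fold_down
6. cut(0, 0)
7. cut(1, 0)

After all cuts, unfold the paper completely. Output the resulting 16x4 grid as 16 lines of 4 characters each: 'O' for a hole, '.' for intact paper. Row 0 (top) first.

Op 1 fold_left: fold axis v@2; visible region now rows[0,16) x cols[0,2) = 16x2
Op 2 fold_down: fold axis h@8; visible region now rows[8,16) x cols[0,2) = 8x2
Op 3 fold_right: fold axis v@1; visible region now rows[8,16) x cols[1,2) = 8x1
Op 4 fold_up: fold axis h@12; visible region now rows[8,12) x cols[1,2) = 4x1
Op 5 fold_down: fold axis h@10; visible region now rows[10,12) x cols[1,2) = 2x1
Op 6 cut(0, 0): punch at orig (10,1); cuts so far [(10, 1)]; region rows[10,12) x cols[1,2) = 2x1
Op 7 cut(1, 0): punch at orig (11,1); cuts so far [(10, 1), (11, 1)]; region rows[10,12) x cols[1,2) = 2x1
Unfold 1 (reflect across h@10): 4 holes -> [(8, 1), (9, 1), (10, 1), (11, 1)]
Unfold 2 (reflect across h@12): 8 holes -> [(8, 1), (9, 1), (10, 1), (11, 1), (12, 1), (13, 1), (14, 1), (15, 1)]
Unfold 3 (reflect across v@1): 16 holes -> [(8, 0), (8, 1), (9, 0), (9, 1), (10, 0), (10, 1), (11, 0), (11, 1), (12, 0), (12, 1), (13, 0), (13, 1), (14, 0), (14, 1), (15, 0), (15, 1)]
Unfold 4 (reflect across h@8): 32 holes -> [(0, 0), (0, 1), (1, 0), (1, 1), (2, 0), (2, 1), (3, 0), (3, 1), (4, 0), (4, 1), (5, 0), (5, 1), (6, 0), (6, 1), (7, 0), (7, 1), (8, 0), (8, 1), (9, 0), (9, 1), (10, 0), (10, 1), (11, 0), (11, 1), (12, 0), (12, 1), (13, 0), (13, 1), (14, 0), (14, 1), (15, 0), (15, 1)]
Unfold 5 (reflect across v@2): 64 holes -> [(0, 0), (0, 1), (0, 2), (0, 3), (1, 0), (1, 1), (1, 2), (1, 3), (2, 0), (2, 1), (2, 2), (2, 3), (3, 0), (3, 1), (3, 2), (3, 3), (4, 0), (4, 1), (4, 2), (4, 3), (5, 0), (5, 1), (5, 2), (5, 3), (6, 0), (6, 1), (6, 2), (6, 3), (7, 0), (7, 1), (7, 2), (7, 3), (8, 0), (8, 1), (8, 2), (8, 3), (9, 0), (9, 1), (9, 2), (9, 3), (10, 0), (10, 1), (10, 2), (10, 3), (11, 0), (11, 1), (11, 2), (11, 3), (12, 0), (12, 1), (12, 2), (12, 3), (13, 0), (13, 1), (13, 2), (13, 3), (14, 0), (14, 1), (14, 2), (14, 3), (15, 0), (15, 1), (15, 2), (15, 3)]

Answer: OOOO
OOOO
OOOO
OOOO
OOOO
OOOO
OOOO
OOOO
OOOO
OOOO
OOOO
OOOO
OOOO
OOOO
OOOO
OOOO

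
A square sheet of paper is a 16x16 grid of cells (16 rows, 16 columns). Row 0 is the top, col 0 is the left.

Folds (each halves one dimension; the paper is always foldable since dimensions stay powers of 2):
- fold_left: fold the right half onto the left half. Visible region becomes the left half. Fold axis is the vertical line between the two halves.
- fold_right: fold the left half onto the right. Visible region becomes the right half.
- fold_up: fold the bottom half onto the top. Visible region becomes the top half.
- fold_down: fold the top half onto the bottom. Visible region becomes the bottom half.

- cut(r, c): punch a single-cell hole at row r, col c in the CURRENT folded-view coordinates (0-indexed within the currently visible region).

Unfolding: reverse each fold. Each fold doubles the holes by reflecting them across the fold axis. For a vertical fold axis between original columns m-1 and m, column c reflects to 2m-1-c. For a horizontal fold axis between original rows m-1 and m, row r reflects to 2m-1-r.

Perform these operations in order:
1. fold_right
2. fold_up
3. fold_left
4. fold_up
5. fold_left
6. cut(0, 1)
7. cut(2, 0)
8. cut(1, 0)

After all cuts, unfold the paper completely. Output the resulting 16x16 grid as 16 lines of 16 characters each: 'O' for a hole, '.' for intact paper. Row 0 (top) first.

Answer: .OO..OO..OO..OO.
O..OO..OO..OO..O
O..OO..OO..OO..O
................
................
O..OO..OO..OO..O
O..OO..OO..OO..O
.OO..OO..OO..OO.
.OO..OO..OO..OO.
O..OO..OO..OO..O
O..OO..OO..OO..O
................
................
O..OO..OO..OO..O
O..OO..OO..OO..O
.OO..OO..OO..OO.

Derivation:
Op 1 fold_right: fold axis v@8; visible region now rows[0,16) x cols[8,16) = 16x8
Op 2 fold_up: fold axis h@8; visible region now rows[0,8) x cols[8,16) = 8x8
Op 3 fold_left: fold axis v@12; visible region now rows[0,8) x cols[8,12) = 8x4
Op 4 fold_up: fold axis h@4; visible region now rows[0,4) x cols[8,12) = 4x4
Op 5 fold_left: fold axis v@10; visible region now rows[0,4) x cols[8,10) = 4x2
Op 6 cut(0, 1): punch at orig (0,9); cuts so far [(0, 9)]; region rows[0,4) x cols[8,10) = 4x2
Op 7 cut(2, 0): punch at orig (2,8); cuts so far [(0, 9), (2, 8)]; region rows[0,4) x cols[8,10) = 4x2
Op 8 cut(1, 0): punch at orig (1,8); cuts so far [(0, 9), (1, 8), (2, 8)]; region rows[0,4) x cols[8,10) = 4x2
Unfold 1 (reflect across v@10): 6 holes -> [(0, 9), (0, 10), (1, 8), (1, 11), (2, 8), (2, 11)]
Unfold 2 (reflect across h@4): 12 holes -> [(0, 9), (0, 10), (1, 8), (1, 11), (2, 8), (2, 11), (5, 8), (5, 11), (6, 8), (6, 11), (7, 9), (7, 10)]
Unfold 3 (reflect across v@12): 24 holes -> [(0, 9), (0, 10), (0, 13), (0, 14), (1, 8), (1, 11), (1, 12), (1, 15), (2, 8), (2, 11), (2, 12), (2, 15), (5, 8), (5, 11), (5, 12), (5, 15), (6, 8), (6, 11), (6, 12), (6, 15), (7, 9), (7, 10), (7, 13), (7, 14)]
Unfold 4 (reflect across h@8): 48 holes -> [(0, 9), (0, 10), (0, 13), (0, 14), (1, 8), (1, 11), (1, 12), (1, 15), (2, 8), (2, 11), (2, 12), (2, 15), (5, 8), (5, 11), (5, 12), (5, 15), (6, 8), (6, 11), (6, 12), (6, 15), (7, 9), (7, 10), (7, 13), (7, 14), (8, 9), (8, 10), (8, 13), (8, 14), (9, 8), (9, 11), (9, 12), (9, 15), (10, 8), (10, 11), (10, 12), (10, 15), (13, 8), (13, 11), (13, 12), (13, 15), (14, 8), (14, 11), (14, 12), (14, 15), (15, 9), (15, 10), (15, 13), (15, 14)]
Unfold 5 (reflect across v@8): 96 holes -> [(0, 1), (0, 2), (0, 5), (0, 6), (0, 9), (0, 10), (0, 13), (0, 14), (1, 0), (1, 3), (1, 4), (1, 7), (1, 8), (1, 11), (1, 12), (1, 15), (2, 0), (2, 3), (2, 4), (2, 7), (2, 8), (2, 11), (2, 12), (2, 15), (5, 0), (5, 3), (5, 4), (5, 7), (5, 8), (5, 11), (5, 12), (5, 15), (6, 0), (6, 3), (6, 4), (6, 7), (6, 8), (6, 11), (6, 12), (6, 15), (7, 1), (7, 2), (7, 5), (7, 6), (7, 9), (7, 10), (7, 13), (7, 14), (8, 1), (8, 2), (8, 5), (8, 6), (8, 9), (8, 10), (8, 13), (8, 14), (9, 0), (9, 3), (9, 4), (9, 7), (9, 8), (9, 11), (9, 12), (9, 15), (10, 0), (10, 3), (10, 4), (10, 7), (10, 8), (10, 11), (10, 12), (10, 15), (13, 0), (13, 3), (13, 4), (13, 7), (13, 8), (13, 11), (13, 12), (13, 15), (14, 0), (14, 3), (14, 4), (14, 7), (14, 8), (14, 11), (14, 12), (14, 15), (15, 1), (15, 2), (15, 5), (15, 6), (15, 9), (15, 10), (15, 13), (15, 14)]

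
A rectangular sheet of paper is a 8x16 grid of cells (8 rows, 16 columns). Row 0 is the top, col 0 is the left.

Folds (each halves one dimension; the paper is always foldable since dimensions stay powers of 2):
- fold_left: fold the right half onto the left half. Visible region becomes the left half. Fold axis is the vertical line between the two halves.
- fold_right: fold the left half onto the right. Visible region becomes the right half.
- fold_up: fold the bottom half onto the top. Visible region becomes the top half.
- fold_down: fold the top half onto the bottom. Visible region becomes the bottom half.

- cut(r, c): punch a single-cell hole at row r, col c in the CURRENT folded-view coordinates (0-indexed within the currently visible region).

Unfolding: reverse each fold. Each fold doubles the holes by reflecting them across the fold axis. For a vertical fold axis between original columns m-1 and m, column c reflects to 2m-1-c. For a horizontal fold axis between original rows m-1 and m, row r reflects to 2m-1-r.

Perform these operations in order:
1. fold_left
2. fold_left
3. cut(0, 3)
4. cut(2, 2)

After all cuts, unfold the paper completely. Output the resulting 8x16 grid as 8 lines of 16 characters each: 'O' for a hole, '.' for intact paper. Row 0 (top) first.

Answer: ...OO......OO...
................
..O..O....O..O..
................
................
................
................
................

Derivation:
Op 1 fold_left: fold axis v@8; visible region now rows[0,8) x cols[0,8) = 8x8
Op 2 fold_left: fold axis v@4; visible region now rows[0,8) x cols[0,4) = 8x4
Op 3 cut(0, 3): punch at orig (0,3); cuts so far [(0, 3)]; region rows[0,8) x cols[0,4) = 8x4
Op 4 cut(2, 2): punch at orig (2,2); cuts so far [(0, 3), (2, 2)]; region rows[0,8) x cols[0,4) = 8x4
Unfold 1 (reflect across v@4): 4 holes -> [(0, 3), (0, 4), (2, 2), (2, 5)]
Unfold 2 (reflect across v@8): 8 holes -> [(0, 3), (0, 4), (0, 11), (0, 12), (2, 2), (2, 5), (2, 10), (2, 13)]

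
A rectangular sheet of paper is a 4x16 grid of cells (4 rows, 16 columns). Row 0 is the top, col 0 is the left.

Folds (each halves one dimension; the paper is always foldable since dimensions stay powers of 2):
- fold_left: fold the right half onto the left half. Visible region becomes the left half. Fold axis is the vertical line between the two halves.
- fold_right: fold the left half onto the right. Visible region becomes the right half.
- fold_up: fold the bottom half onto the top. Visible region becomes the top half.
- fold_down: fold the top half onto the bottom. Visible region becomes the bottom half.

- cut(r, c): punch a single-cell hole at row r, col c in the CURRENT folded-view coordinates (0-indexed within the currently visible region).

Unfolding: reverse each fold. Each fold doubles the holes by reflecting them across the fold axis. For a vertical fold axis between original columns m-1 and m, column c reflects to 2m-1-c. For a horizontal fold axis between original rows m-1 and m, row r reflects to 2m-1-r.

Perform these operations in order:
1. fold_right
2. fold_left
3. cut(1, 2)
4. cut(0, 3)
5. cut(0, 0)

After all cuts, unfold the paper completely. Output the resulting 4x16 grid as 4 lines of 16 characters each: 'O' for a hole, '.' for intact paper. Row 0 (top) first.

Op 1 fold_right: fold axis v@8; visible region now rows[0,4) x cols[8,16) = 4x8
Op 2 fold_left: fold axis v@12; visible region now rows[0,4) x cols[8,12) = 4x4
Op 3 cut(1, 2): punch at orig (1,10); cuts so far [(1, 10)]; region rows[0,4) x cols[8,12) = 4x4
Op 4 cut(0, 3): punch at orig (0,11); cuts so far [(0, 11), (1, 10)]; region rows[0,4) x cols[8,12) = 4x4
Op 5 cut(0, 0): punch at orig (0,8); cuts so far [(0, 8), (0, 11), (1, 10)]; region rows[0,4) x cols[8,12) = 4x4
Unfold 1 (reflect across v@12): 6 holes -> [(0, 8), (0, 11), (0, 12), (0, 15), (1, 10), (1, 13)]
Unfold 2 (reflect across v@8): 12 holes -> [(0, 0), (0, 3), (0, 4), (0, 7), (0, 8), (0, 11), (0, 12), (0, 15), (1, 2), (1, 5), (1, 10), (1, 13)]

Answer: O..OO..OO..OO..O
..O..O....O..O..
................
................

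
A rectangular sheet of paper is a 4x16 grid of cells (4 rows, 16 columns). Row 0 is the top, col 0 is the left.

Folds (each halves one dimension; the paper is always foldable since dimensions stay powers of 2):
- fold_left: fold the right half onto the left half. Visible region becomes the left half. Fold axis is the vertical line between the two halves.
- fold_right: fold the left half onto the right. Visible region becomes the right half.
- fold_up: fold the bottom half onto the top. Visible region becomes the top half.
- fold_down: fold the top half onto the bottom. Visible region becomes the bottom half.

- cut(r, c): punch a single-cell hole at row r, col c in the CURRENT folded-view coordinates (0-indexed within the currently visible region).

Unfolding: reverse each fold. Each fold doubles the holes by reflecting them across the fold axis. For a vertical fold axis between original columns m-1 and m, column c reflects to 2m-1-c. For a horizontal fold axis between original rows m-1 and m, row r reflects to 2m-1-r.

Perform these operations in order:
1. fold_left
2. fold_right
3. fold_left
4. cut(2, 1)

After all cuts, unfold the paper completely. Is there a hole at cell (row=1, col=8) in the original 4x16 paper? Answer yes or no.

Op 1 fold_left: fold axis v@8; visible region now rows[0,4) x cols[0,8) = 4x8
Op 2 fold_right: fold axis v@4; visible region now rows[0,4) x cols[4,8) = 4x4
Op 3 fold_left: fold axis v@6; visible region now rows[0,4) x cols[4,6) = 4x2
Op 4 cut(2, 1): punch at orig (2,5); cuts so far [(2, 5)]; region rows[0,4) x cols[4,6) = 4x2
Unfold 1 (reflect across v@6): 2 holes -> [(2, 5), (2, 6)]
Unfold 2 (reflect across v@4): 4 holes -> [(2, 1), (2, 2), (2, 5), (2, 6)]
Unfold 3 (reflect across v@8): 8 holes -> [(2, 1), (2, 2), (2, 5), (2, 6), (2, 9), (2, 10), (2, 13), (2, 14)]
Holes: [(2, 1), (2, 2), (2, 5), (2, 6), (2, 9), (2, 10), (2, 13), (2, 14)]

Answer: no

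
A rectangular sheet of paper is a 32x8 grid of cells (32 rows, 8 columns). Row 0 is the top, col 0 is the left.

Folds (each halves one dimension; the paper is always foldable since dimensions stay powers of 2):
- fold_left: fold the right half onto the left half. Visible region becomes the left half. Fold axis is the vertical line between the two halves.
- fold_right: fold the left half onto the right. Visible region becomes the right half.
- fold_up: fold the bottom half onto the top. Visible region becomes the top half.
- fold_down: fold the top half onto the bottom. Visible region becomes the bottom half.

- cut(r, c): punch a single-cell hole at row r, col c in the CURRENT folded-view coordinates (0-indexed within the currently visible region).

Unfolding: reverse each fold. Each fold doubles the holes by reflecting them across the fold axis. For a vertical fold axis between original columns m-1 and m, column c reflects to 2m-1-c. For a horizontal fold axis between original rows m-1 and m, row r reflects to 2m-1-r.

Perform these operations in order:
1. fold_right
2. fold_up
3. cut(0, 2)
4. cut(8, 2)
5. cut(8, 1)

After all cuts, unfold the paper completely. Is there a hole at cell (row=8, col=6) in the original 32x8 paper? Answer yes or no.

Answer: yes

Derivation:
Op 1 fold_right: fold axis v@4; visible region now rows[0,32) x cols[4,8) = 32x4
Op 2 fold_up: fold axis h@16; visible region now rows[0,16) x cols[4,8) = 16x4
Op 3 cut(0, 2): punch at orig (0,6); cuts so far [(0, 6)]; region rows[0,16) x cols[4,8) = 16x4
Op 4 cut(8, 2): punch at orig (8,6); cuts so far [(0, 6), (8, 6)]; region rows[0,16) x cols[4,8) = 16x4
Op 5 cut(8, 1): punch at orig (8,5); cuts so far [(0, 6), (8, 5), (8, 6)]; region rows[0,16) x cols[4,8) = 16x4
Unfold 1 (reflect across h@16): 6 holes -> [(0, 6), (8, 5), (8, 6), (23, 5), (23, 6), (31, 6)]
Unfold 2 (reflect across v@4): 12 holes -> [(0, 1), (0, 6), (8, 1), (8, 2), (8, 5), (8, 6), (23, 1), (23, 2), (23, 5), (23, 6), (31, 1), (31, 6)]
Holes: [(0, 1), (0, 6), (8, 1), (8, 2), (8, 5), (8, 6), (23, 1), (23, 2), (23, 5), (23, 6), (31, 1), (31, 6)]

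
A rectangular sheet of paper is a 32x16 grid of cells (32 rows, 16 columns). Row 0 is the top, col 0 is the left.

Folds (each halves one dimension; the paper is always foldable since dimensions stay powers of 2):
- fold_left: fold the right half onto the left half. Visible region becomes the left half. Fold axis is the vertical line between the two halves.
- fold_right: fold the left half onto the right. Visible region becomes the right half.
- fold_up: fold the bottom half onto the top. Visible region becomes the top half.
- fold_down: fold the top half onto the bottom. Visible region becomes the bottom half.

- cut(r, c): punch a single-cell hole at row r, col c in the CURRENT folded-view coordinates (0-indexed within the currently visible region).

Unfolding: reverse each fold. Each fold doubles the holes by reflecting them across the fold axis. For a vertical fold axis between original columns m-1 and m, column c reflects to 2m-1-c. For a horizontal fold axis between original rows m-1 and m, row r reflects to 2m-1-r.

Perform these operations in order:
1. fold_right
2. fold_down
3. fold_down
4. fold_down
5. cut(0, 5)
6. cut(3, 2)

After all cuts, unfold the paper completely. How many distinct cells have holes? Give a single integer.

Answer: 32

Derivation:
Op 1 fold_right: fold axis v@8; visible region now rows[0,32) x cols[8,16) = 32x8
Op 2 fold_down: fold axis h@16; visible region now rows[16,32) x cols[8,16) = 16x8
Op 3 fold_down: fold axis h@24; visible region now rows[24,32) x cols[8,16) = 8x8
Op 4 fold_down: fold axis h@28; visible region now rows[28,32) x cols[8,16) = 4x8
Op 5 cut(0, 5): punch at orig (28,13); cuts so far [(28, 13)]; region rows[28,32) x cols[8,16) = 4x8
Op 6 cut(3, 2): punch at orig (31,10); cuts so far [(28, 13), (31, 10)]; region rows[28,32) x cols[8,16) = 4x8
Unfold 1 (reflect across h@28): 4 holes -> [(24, 10), (27, 13), (28, 13), (31, 10)]
Unfold 2 (reflect across h@24): 8 holes -> [(16, 10), (19, 13), (20, 13), (23, 10), (24, 10), (27, 13), (28, 13), (31, 10)]
Unfold 3 (reflect across h@16): 16 holes -> [(0, 10), (3, 13), (4, 13), (7, 10), (8, 10), (11, 13), (12, 13), (15, 10), (16, 10), (19, 13), (20, 13), (23, 10), (24, 10), (27, 13), (28, 13), (31, 10)]
Unfold 4 (reflect across v@8): 32 holes -> [(0, 5), (0, 10), (3, 2), (3, 13), (4, 2), (4, 13), (7, 5), (7, 10), (8, 5), (8, 10), (11, 2), (11, 13), (12, 2), (12, 13), (15, 5), (15, 10), (16, 5), (16, 10), (19, 2), (19, 13), (20, 2), (20, 13), (23, 5), (23, 10), (24, 5), (24, 10), (27, 2), (27, 13), (28, 2), (28, 13), (31, 5), (31, 10)]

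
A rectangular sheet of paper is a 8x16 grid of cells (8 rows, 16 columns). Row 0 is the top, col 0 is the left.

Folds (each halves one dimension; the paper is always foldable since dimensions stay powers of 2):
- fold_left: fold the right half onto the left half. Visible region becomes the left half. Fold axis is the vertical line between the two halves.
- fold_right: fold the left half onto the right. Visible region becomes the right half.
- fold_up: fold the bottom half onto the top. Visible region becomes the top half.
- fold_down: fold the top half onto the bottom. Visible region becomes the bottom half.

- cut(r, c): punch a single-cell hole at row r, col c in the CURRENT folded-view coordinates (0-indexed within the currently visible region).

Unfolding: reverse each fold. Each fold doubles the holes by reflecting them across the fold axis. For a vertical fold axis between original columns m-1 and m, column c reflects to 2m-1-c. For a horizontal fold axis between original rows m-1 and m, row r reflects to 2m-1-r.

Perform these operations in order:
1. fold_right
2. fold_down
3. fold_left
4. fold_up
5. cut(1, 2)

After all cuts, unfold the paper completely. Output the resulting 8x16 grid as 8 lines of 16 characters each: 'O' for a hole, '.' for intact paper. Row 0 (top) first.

Op 1 fold_right: fold axis v@8; visible region now rows[0,8) x cols[8,16) = 8x8
Op 2 fold_down: fold axis h@4; visible region now rows[4,8) x cols[8,16) = 4x8
Op 3 fold_left: fold axis v@12; visible region now rows[4,8) x cols[8,12) = 4x4
Op 4 fold_up: fold axis h@6; visible region now rows[4,6) x cols[8,12) = 2x4
Op 5 cut(1, 2): punch at orig (5,10); cuts so far [(5, 10)]; region rows[4,6) x cols[8,12) = 2x4
Unfold 1 (reflect across h@6): 2 holes -> [(5, 10), (6, 10)]
Unfold 2 (reflect across v@12): 4 holes -> [(5, 10), (5, 13), (6, 10), (6, 13)]
Unfold 3 (reflect across h@4): 8 holes -> [(1, 10), (1, 13), (2, 10), (2, 13), (5, 10), (5, 13), (6, 10), (6, 13)]
Unfold 4 (reflect across v@8): 16 holes -> [(1, 2), (1, 5), (1, 10), (1, 13), (2, 2), (2, 5), (2, 10), (2, 13), (5, 2), (5, 5), (5, 10), (5, 13), (6, 2), (6, 5), (6, 10), (6, 13)]

Answer: ................
..O..O....O..O..
..O..O....O..O..
................
................
..O..O....O..O..
..O..O....O..O..
................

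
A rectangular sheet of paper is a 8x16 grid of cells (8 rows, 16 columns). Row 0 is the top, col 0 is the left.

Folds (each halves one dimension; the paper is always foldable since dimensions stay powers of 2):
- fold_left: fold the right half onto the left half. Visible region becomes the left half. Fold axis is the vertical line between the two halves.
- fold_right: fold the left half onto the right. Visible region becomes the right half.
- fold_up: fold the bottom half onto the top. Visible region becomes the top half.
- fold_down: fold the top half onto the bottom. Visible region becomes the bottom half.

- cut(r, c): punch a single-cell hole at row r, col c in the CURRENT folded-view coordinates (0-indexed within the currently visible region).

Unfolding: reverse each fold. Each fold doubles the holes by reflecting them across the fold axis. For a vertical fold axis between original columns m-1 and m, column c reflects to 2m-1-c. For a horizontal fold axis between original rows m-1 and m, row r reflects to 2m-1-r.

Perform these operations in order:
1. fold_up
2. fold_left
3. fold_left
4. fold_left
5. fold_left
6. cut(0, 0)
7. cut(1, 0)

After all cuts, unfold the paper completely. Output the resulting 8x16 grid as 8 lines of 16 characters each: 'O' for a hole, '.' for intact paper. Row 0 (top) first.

Op 1 fold_up: fold axis h@4; visible region now rows[0,4) x cols[0,16) = 4x16
Op 2 fold_left: fold axis v@8; visible region now rows[0,4) x cols[0,8) = 4x8
Op 3 fold_left: fold axis v@4; visible region now rows[0,4) x cols[0,4) = 4x4
Op 4 fold_left: fold axis v@2; visible region now rows[0,4) x cols[0,2) = 4x2
Op 5 fold_left: fold axis v@1; visible region now rows[0,4) x cols[0,1) = 4x1
Op 6 cut(0, 0): punch at orig (0,0); cuts so far [(0, 0)]; region rows[0,4) x cols[0,1) = 4x1
Op 7 cut(1, 0): punch at orig (1,0); cuts so far [(0, 0), (1, 0)]; region rows[0,4) x cols[0,1) = 4x1
Unfold 1 (reflect across v@1): 4 holes -> [(0, 0), (0, 1), (1, 0), (1, 1)]
Unfold 2 (reflect across v@2): 8 holes -> [(0, 0), (0, 1), (0, 2), (0, 3), (1, 0), (1, 1), (1, 2), (1, 3)]
Unfold 3 (reflect across v@4): 16 holes -> [(0, 0), (0, 1), (0, 2), (0, 3), (0, 4), (0, 5), (0, 6), (0, 7), (1, 0), (1, 1), (1, 2), (1, 3), (1, 4), (1, 5), (1, 6), (1, 7)]
Unfold 4 (reflect across v@8): 32 holes -> [(0, 0), (0, 1), (0, 2), (0, 3), (0, 4), (0, 5), (0, 6), (0, 7), (0, 8), (0, 9), (0, 10), (0, 11), (0, 12), (0, 13), (0, 14), (0, 15), (1, 0), (1, 1), (1, 2), (1, 3), (1, 4), (1, 5), (1, 6), (1, 7), (1, 8), (1, 9), (1, 10), (1, 11), (1, 12), (1, 13), (1, 14), (1, 15)]
Unfold 5 (reflect across h@4): 64 holes -> [(0, 0), (0, 1), (0, 2), (0, 3), (0, 4), (0, 5), (0, 6), (0, 7), (0, 8), (0, 9), (0, 10), (0, 11), (0, 12), (0, 13), (0, 14), (0, 15), (1, 0), (1, 1), (1, 2), (1, 3), (1, 4), (1, 5), (1, 6), (1, 7), (1, 8), (1, 9), (1, 10), (1, 11), (1, 12), (1, 13), (1, 14), (1, 15), (6, 0), (6, 1), (6, 2), (6, 3), (6, 4), (6, 5), (6, 6), (6, 7), (6, 8), (6, 9), (6, 10), (6, 11), (6, 12), (6, 13), (6, 14), (6, 15), (7, 0), (7, 1), (7, 2), (7, 3), (7, 4), (7, 5), (7, 6), (7, 7), (7, 8), (7, 9), (7, 10), (7, 11), (7, 12), (7, 13), (7, 14), (7, 15)]

Answer: OOOOOOOOOOOOOOOO
OOOOOOOOOOOOOOOO
................
................
................
................
OOOOOOOOOOOOOOOO
OOOOOOOOOOOOOOOO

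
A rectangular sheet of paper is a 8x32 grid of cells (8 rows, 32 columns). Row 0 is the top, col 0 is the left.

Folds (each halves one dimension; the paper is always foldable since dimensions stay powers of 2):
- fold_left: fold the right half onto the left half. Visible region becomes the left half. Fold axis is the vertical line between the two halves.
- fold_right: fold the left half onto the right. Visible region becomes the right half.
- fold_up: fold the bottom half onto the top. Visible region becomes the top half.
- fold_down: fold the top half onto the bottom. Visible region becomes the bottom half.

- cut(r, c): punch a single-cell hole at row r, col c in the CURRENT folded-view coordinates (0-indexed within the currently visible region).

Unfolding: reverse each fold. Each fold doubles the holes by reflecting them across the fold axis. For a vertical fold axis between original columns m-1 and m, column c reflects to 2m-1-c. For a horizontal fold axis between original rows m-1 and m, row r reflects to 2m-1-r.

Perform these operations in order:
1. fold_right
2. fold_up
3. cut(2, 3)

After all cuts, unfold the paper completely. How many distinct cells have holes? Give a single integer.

Op 1 fold_right: fold axis v@16; visible region now rows[0,8) x cols[16,32) = 8x16
Op 2 fold_up: fold axis h@4; visible region now rows[0,4) x cols[16,32) = 4x16
Op 3 cut(2, 3): punch at orig (2,19); cuts so far [(2, 19)]; region rows[0,4) x cols[16,32) = 4x16
Unfold 1 (reflect across h@4): 2 holes -> [(2, 19), (5, 19)]
Unfold 2 (reflect across v@16): 4 holes -> [(2, 12), (2, 19), (5, 12), (5, 19)]

Answer: 4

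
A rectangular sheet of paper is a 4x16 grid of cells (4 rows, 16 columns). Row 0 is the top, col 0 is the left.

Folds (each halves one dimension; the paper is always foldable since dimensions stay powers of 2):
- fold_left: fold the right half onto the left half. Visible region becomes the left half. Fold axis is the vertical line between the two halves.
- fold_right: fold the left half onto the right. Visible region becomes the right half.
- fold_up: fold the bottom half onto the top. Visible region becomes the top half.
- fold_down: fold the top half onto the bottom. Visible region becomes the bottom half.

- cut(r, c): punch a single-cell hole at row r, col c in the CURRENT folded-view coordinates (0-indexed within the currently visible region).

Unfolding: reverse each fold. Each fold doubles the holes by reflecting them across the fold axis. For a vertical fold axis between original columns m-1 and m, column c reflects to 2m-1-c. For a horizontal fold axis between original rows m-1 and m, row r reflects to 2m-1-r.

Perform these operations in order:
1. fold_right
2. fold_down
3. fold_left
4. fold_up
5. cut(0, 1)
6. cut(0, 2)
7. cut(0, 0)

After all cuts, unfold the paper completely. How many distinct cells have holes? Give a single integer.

Answer: 48

Derivation:
Op 1 fold_right: fold axis v@8; visible region now rows[0,4) x cols[8,16) = 4x8
Op 2 fold_down: fold axis h@2; visible region now rows[2,4) x cols[8,16) = 2x8
Op 3 fold_left: fold axis v@12; visible region now rows[2,4) x cols[8,12) = 2x4
Op 4 fold_up: fold axis h@3; visible region now rows[2,3) x cols[8,12) = 1x4
Op 5 cut(0, 1): punch at orig (2,9); cuts so far [(2, 9)]; region rows[2,3) x cols[8,12) = 1x4
Op 6 cut(0, 2): punch at orig (2,10); cuts so far [(2, 9), (2, 10)]; region rows[2,3) x cols[8,12) = 1x4
Op 7 cut(0, 0): punch at orig (2,8); cuts so far [(2, 8), (2, 9), (2, 10)]; region rows[2,3) x cols[8,12) = 1x4
Unfold 1 (reflect across h@3): 6 holes -> [(2, 8), (2, 9), (2, 10), (3, 8), (3, 9), (3, 10)]
Unfold 2 (reflect across v@12): 12 holes -> [(2, 8), (2, 9), (2, 10), (2, 13), (2, 14), (2, 15), (3, 8), (3, 9), (3, 10), (3, 13), (3, 14), (3, 15)]
Unfold 3 (reflect across h@2): 24 holes -> [(0, 8), (0, 9), (0, 10), (0, 13), (0, 14), (0, 15), (1, 8), (1, 9), (1, 10), (1, 13), (1, 14), (1, 15), (2, 8), (2, 9), (2, 10), (2, 13), (2, 14), (2, 15), (3, 8), (3, 9), (3, 10), (3, 13), (3, 14), (3, 15)]
Unfold 4 (reflect across v@8): 48 holes -> [(0, 0), (0, 1), (0, 2), (0, 5), (0, 6), (0, 7), (0, 8), (0, 9), (0, 10), (0, 13), (0, 14), (0, 15), (1, 0), (1, 1), (1, 2), (1, 5), (1, 6), (1, 7), (1, 8), (1, 9), (1, 10), (1, 13), (1, 14), (1, 15), (2, 0), (2, 1), (2, 2), (2, 5), (2, 6), (2, 7), (2, 8), (2, 9), (2, 10), (2, 13), (2, 14), (2, 15), (3, 0), (3, 1), (3, 2), (3, 5), (3, 6), (3, 7), (3, 8), (3, 9), (3, 10), (3, 13), (3, 14), (3, 15)]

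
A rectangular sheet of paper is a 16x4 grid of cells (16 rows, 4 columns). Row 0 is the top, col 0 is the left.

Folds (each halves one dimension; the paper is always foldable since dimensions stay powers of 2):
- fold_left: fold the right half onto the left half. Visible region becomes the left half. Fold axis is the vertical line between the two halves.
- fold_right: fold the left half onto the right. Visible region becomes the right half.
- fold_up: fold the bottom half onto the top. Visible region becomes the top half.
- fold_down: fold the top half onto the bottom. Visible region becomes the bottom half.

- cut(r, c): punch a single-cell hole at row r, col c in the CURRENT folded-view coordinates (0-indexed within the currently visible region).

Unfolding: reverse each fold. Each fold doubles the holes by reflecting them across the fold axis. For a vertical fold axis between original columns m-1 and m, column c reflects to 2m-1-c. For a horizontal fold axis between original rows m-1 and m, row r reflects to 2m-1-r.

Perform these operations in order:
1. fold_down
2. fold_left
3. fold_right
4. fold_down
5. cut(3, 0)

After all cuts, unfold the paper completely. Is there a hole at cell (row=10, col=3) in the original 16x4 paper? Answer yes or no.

Answer: no

Derivation:
Op 1 fold_down: fold axis h@8; visible region now rows[8,16) x cols[0,4) = 8x4
Op 2 fold_left: fold axis v@2; visible region now rows[8,16) x cols[0,2) = 8x2
Op 3 fold_right: fold axis v@1; visible region now rows[8,16) x cols[1,2) = 8x1
Op 4 fold_down: fold axis h@12; visible region now rows[12,16) x cols[1,2) = 4x1
Op 5 cut(3, 0): punch at orig (15,1); cuts so far [(15, 1)]; region rows[12,16) x cols[1,2) = 4x1
Unfold 1 (reflect across h@12): 2 holes -> [(8, 1), (15, 1)]
Unfold 2 (reflect across v@1): 4 holes -> [(8, 0), (8, 1), (15, 0), (15, 1)]
Unfold 3 (reflect across v@2): 8 holes -> [(8, 0), (8, 1), (8, 2), (8, 3), (15, 0), (15, 1), (15, 2), (15, 3)]
Unfold 4 (reflect across h@8): 16 holes -> [(0, 0), (0, 1), (0, 2), (0, 3), (7, 0), (7, 1), (7, 2), (7, 3), (8, 0), (8, 1), (8, 2), (8, 3), (15, 0), (15, 1), (15, 2), (15, 3)]
Holes: [(0, 0), (0, 1), (0, 2), (0, 3), (7, 0), (7, 1), (7, 2), (7, 3), (8, 0), (8, 1), (8, 2), (8, 3), (15, 0), (15, 1), (15, 2), (15, 3)]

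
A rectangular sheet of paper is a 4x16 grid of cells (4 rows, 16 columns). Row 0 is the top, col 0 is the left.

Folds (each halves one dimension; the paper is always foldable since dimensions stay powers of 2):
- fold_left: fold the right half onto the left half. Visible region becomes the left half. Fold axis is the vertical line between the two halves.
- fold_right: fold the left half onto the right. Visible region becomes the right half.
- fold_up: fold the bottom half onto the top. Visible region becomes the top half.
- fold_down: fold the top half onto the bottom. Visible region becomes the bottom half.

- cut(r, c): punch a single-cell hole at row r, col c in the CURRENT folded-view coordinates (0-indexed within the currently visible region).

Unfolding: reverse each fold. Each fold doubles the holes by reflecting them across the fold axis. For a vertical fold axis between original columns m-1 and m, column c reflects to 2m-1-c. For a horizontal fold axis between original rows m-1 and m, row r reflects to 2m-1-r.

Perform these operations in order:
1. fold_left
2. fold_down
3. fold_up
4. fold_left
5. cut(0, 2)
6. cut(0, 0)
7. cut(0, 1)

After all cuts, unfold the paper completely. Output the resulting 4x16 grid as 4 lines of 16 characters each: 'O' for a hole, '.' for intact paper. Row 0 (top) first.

Answer: OOO..OOOOOO..OOO
OOO..OOOOOO..OOO
OOO..OOOOOO..OOO
OOO..OOOOOO..OOO

Derivation:
Op 1 fold_left: fold axis v@8; visible region now rows[0,4) x cols[0,8) = 4x8
Op 2 fold_down: fold axis h@2; visible region now rows[2,4) x cols[0,8) = 2x8
Op 3 fold_up: fold axis h@3; visible region now rows[2,3) x cols[0,8) = 1x8
Op 4 fold_left: fold axis v@4; visible region now rows[2,3) x cols[0,4) = 1x4
Op 5 cut(0, 2): punch at orig (2,2); cuts so far [(2, 2)]; region rows[2,3) x cols[0,4) = 1x4
Op 6 cut(0, 0): punch at orig (2,0); cuts so far [(2, 0), (2, 2)]; region rows[2,3) x cols[0,4) = 1x4
Op 7 cut(0, 1): punch at orig (2,1); cuts so far [(2, 0), (2, 1), (2, 2)]; region rows[2,3) x cols[0,4) = 1x4
Unfold 1 (reflect across v@4): 6 holes -> [(2, 0), (2, 1), (2, 2), (2, 5), (2, 6), (2, 7)]
Unfold 2 (reflect across h@3): 12 holes -> [(2, 0), (2, 1), (2, 2), (2, 5), (2, 6), (2, 7), (3, 0), (3, 1), (3, 2), (3, 5), (3, 6), (3, 7)]
Unfold 3 (reflect across h@2): 24 holes -> [(0, 0), (0, 1), (0, 2), (0, 5), (0, 6), (0, 7), (1, 0), (1, 1), (1, 2), (1, 5), (1, 6), (1, 7), (2, 0), (2, 1), (2, 2), (2, 5), (2, 6), (2, 7), (3, 0), (3, 1), (3, 2), (3, 5), (3, 6), (3, 7)]
Unfold 4 (reflect across v@8): 48 holes -> [(0, 0), (0, 1), (0, 2), (0, 5), (0, 6), (0, 7), (0, 8), (0, 9), (0, 10), (0, 13), (0, 14), (0, 15), (1, 0), (1, 1), (1, 2), (1, 5), (1, 6), (1, 7), (1, 8), (1, 9), (1, 10), (1, 13), (1, 14), (1, 15), (2, 0), (2, 1), (2, 2), (2, 5), (2, 6), (2, 7), (2, 8), (2, 9), (2, 10), (2, 13), (2, 14), (2, 15), (3, 0), (3, 1), (3, 2), (3, 5), (3, 6), (3, 7), (3, 8), (3, 9), (3, 10), (3, 13), (3, 14), (3, 15)]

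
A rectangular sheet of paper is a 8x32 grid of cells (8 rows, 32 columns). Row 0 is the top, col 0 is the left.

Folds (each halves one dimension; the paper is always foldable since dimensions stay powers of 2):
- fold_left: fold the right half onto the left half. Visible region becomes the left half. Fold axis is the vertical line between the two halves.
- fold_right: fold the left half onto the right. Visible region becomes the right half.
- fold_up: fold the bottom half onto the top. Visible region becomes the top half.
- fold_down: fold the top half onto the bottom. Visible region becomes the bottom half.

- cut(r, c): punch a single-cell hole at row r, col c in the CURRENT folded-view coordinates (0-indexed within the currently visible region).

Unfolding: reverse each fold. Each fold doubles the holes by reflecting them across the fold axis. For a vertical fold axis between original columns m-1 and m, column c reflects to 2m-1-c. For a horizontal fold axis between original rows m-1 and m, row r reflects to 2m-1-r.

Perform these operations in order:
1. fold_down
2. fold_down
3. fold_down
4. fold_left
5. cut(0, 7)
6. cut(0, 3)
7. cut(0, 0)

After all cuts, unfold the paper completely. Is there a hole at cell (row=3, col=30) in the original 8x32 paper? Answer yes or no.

Op 1 fold_down: fold axis h@4; visible region now rows[4,8) x cols[0,32) = 4x32
Op 2 fold_down: fold axis h@6; visible region now rows[6,8) x cols[0,32) = 2x32
Op 3 fold_down: fold axis h@7; visible region now rows[7,8) x cols[0,32) = 1x32
Op 4 fold_left: fold axis v@16; visible region now rows[7,8) x cols[0,16) = 1x16
Op 5 cut(0, 7): punch at orig (7,7); cuts so far [(7, 7)]; region rows[7,8) x cols[0,16) = 1x16
Op 6 cut(0, 3): punch at orig (7,3); cuts so far [(7, 3), (7, 7)]; region rows[7,8) x cols[0,16) = 1x16
Op 7 cut(0, 0): punch at orig (7,0); cuts so far [(7, 0), (7, 3), (7, 7)]; region rows[7,8) x cols[0,16) = 1x16
Unfold 1 (reflect across v@16): 6 holes -> [(7, 0), (7, 3), (7, 7), (7, 24), (7, 28), (7, 31)]
Unfold 2 (reflect across h@7): 12 holes -> [(6, 0), (6, 3), (6, 7), (6, 24), (6, 28), (6, 31), (7, 0), (7, 3), (7, 7), (7, 24), (7, 28), (7, 31)]
Unfold 3 (reflect across h@6): 24 holes -> [(4, 0), (4, 3), (4, 7), (4, 24), (4, 28), (4, 31), (5, 0), (5, 3), (5, 7), (5, 24), (5, 28), (5, 31), (6, 0), (6, 3), (6, 7), (6, 24), (6, 28), (6, 31), (7, 0), (7, 3), (7, 7), (7, 24), (7, 28), (7, 31)]
Unfold 4 (reflect across h@4): 48 holes -> [(0, 0), (0, 3), (0, 7), (0, 24), (0, 28), (0, 31), (1, 0), (1, 3), (1, 7), (1, 24), (1, 28), (1, 31), (2, 0), (2, 3), (2, 7), (2, 24), (2, 28), (2, 31), (3, 0), (3, 3), (3, 7), (3, 24), (3, 28), (3, 31), (4, 0), (4, 3), (4, 7), (4, 24), (4, 28), (4, 31), (5, 0), (5, 3), (5, 7), (5, 24), (5, 28), (5, 31), (6, 0), (6, 3), (6, 7), (6, 24), (6, 28), (6, 31), (7, 0), (7, 3), (7, 7), (7, 24), (7, 28), (7, 31)]
Holes: [(0, 0), (0, 3), (0, 7), (0, 24), (0, 28), (0, 31), (1, 0), (1, 3), (1, 7), (1, 24), (1, 28), (1, 31), (2, 0), (2, 3), (2, 7), (2, 24), (2, 28), (2, 31), (3, 0), (3, 3), (3, 7), (3, 24), (3, 28), (3, 31), (4, 0), (4, 3), (4, 7), (4, 24), (4, 28), (4, 31), (5, 0), (5, 3), (5, 7), (5, 24), (5, 28), (5, 31), (6, 0), (6, 3), (6, 7), (6, 24), (6, 28), (6, 31), (7, 0), (7, 3), (7, 7), (7, 24), (7, 28), (7, 31)]

Answer: no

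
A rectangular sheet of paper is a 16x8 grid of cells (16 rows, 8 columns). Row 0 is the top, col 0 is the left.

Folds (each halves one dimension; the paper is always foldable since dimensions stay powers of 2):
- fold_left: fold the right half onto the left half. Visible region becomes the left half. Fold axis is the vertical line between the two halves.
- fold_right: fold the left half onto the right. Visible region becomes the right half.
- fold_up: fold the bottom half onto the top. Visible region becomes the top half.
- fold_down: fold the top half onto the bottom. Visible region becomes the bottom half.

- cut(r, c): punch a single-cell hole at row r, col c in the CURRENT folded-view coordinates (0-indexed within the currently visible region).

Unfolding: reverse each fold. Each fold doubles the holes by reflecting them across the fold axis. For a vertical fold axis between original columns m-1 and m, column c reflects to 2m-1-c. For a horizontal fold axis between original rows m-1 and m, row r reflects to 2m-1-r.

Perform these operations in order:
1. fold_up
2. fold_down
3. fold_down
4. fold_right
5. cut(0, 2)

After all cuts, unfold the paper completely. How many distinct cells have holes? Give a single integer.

Answer: 16

Derivation:
Op 1 fold_up: fold axis h@8; visible region now rows[0,8) x cols[0,8) = 8x8
Op 2 fold_down: fold axis h@4; visible region now rows[4,8) x cols[0,8) = 4x8
Op 3 fold_down: fold axis h@6; visible region now rows[6,8) x cols[0,8) = 2x8
Op 4 fold_right: fold axis v@4; visible region now rows[6,8) x cols[4,8) = 2x4
Op 5 cut(0, 2): punch at orig (6,6); cuts so far [(6, 6)]; region rows[6,8) x cols[4,8) = 2x4
Unfold 1 (reflect across v@4): 2 holes -> [(6, 1), (6, 6)]
Unfold 2 (reflect across h@6): 4 holes -> [(5, 1), (5, 6), (6, 1), (6, 6)]
Unfold 3 (reflect across h@4): 8 holes -> [(1, 1), (1, 6), (2, 1), (2, 6), (5, 1), (5, 6), (6, 1), (6, 6)]
Unfold 4 (reflect across h@8): 16 holes -> [(1, 1), (1, 6), (2, 1), (2, 6), (5, 1), (5, 6), (6, 1), (6, 6), (9, 1), (9, 6), (10, 1), (10, 6), (13, 1), (13, 6), (14, 1), (14, 6)]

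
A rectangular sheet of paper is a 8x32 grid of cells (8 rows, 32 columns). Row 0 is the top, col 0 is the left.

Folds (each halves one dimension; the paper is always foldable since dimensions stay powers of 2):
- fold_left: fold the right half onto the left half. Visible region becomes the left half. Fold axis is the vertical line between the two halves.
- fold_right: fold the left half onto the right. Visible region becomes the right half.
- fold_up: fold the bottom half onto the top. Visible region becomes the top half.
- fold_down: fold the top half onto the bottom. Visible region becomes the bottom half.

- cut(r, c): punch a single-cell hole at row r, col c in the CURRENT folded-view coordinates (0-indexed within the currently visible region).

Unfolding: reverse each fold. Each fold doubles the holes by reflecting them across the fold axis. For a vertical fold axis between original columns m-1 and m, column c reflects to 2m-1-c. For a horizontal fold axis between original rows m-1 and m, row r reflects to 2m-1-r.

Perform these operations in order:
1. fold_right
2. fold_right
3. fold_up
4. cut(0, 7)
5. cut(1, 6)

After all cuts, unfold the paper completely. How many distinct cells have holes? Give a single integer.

Answer: 16

Derivation:
Op 1 fold_right: fold axis v@16; visible region now rows[0,8) x cols[16,32) = 8x16
Op 2 fold_right: fold axis v@24; visible region now rows[0,8) x cols[24,32) = 8x8
Op 3 fold_up: fold axis h@4; visible region now rows[0,4) x cols[24,32) = 4x8
Op 4 cut(0, 7): punch at orig (0,31); cuts so far [(0, 31)]; region rows[0,4) x cols[24,32) = 4x8
Op 5 cut(1, 6): punch at orig (1,30); cuts so far [(0, 31), (1, 30)]; region rows[0,4) x cols[24,32) = 4x8
Unfold 1 (reflect across h@4): 4 holes -> [(0, 31), (1, 30), (6, 30), (7, 31)]
Unfold 2 (reflect across v@24): 8 holes -> [(0, 16), (0, 31), (1, 17), (1, 30), (6, 17), (6, 30), (7, 16), (7, 31)]
Unfold 3 (reflect across v@16): 16 holes -> [(0, 0), (0, 15), (0, 16), (0, 31), (1, 1), (1, 14), (1, 17), (1, 30), (6, 1), (6, 14), (6, 17), (6, 30), (7, 0), (7, 15), (7, 16), (7, 31)]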